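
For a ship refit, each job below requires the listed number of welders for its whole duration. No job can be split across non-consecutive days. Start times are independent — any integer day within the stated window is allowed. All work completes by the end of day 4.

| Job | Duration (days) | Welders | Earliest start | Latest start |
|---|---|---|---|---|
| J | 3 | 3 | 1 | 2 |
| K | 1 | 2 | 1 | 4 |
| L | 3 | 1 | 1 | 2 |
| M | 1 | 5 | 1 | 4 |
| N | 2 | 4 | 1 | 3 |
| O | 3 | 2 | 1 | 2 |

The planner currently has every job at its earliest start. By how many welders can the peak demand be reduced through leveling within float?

Early-start peak: d1:17  d2:10  d3:6  d4:0 ⇒ 17.
Leveled (J@1, K@1, L@1, M@4, N@1, O@2): d1:10  d2:10  d3:6  d4:7 ⇒ 10.
Reduction 17 − 10 = 7.

7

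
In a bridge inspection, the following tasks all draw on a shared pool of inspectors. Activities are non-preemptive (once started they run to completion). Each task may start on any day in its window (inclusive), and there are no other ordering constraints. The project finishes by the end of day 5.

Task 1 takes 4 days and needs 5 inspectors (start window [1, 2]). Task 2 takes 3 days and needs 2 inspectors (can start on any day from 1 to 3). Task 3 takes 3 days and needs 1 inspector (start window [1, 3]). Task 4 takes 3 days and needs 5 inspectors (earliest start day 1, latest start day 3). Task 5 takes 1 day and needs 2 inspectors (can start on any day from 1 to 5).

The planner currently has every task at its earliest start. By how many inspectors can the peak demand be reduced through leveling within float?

Early-start peak: d1:15  d2:13  d3:13  d4:5  d5:0 ⇒ 15.
Leveled (Task 1@1, Task 2@1, Task 3@1, Task 4@1, Task 5@4): d1:13  d2:13  d3:13  d4:7  d5:0 ⇒ 13.
Reduction 15 − 13 = 2.

2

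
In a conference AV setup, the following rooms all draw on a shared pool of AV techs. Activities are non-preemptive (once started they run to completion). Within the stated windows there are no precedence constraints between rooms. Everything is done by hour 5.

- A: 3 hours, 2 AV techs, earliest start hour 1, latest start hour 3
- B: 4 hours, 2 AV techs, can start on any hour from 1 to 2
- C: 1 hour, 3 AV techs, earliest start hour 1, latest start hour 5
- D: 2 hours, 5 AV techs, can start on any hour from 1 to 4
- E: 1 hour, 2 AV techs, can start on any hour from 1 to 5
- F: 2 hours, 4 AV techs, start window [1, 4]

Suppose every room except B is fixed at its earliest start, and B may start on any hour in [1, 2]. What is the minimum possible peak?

16

B@1: h1:18  h2:13  h3:4  h4:2  h5:0 → peak 18
B@2: h1:16  h2:13  h3:4  h4:2  h5:2 → peak 16
Best is B@2, peak 16.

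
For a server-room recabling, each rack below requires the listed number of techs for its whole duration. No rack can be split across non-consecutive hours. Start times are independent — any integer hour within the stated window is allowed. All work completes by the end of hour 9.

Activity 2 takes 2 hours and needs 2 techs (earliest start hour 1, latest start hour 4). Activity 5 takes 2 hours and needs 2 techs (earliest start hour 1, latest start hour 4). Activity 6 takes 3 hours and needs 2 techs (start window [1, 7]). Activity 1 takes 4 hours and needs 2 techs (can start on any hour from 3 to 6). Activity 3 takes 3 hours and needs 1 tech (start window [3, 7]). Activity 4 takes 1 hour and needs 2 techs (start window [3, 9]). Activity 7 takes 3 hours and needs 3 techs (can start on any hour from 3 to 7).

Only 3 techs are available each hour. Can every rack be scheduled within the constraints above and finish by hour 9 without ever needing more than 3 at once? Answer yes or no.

Total tech-hours = 36; over 9 hours the average is 36/9 > 3, so some hour must exceed 3.

no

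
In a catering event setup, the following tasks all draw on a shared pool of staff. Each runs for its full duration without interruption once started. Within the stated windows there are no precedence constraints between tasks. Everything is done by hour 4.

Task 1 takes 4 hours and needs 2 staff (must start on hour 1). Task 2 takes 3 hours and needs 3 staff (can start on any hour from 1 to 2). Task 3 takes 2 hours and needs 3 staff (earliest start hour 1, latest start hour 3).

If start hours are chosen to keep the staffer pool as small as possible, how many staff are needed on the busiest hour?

8

Schedule Task 1@1, Task 2@1, Task 3@1: h1:8  h2:8  h3:5  h4:2 — peak 8.
No arrangement of the 6 feasible schedules does better.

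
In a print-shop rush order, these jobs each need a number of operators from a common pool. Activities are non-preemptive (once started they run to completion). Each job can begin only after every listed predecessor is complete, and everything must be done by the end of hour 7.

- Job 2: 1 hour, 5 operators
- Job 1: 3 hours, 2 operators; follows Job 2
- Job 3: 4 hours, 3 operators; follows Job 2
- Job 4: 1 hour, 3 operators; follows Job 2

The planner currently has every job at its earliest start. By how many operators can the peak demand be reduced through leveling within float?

3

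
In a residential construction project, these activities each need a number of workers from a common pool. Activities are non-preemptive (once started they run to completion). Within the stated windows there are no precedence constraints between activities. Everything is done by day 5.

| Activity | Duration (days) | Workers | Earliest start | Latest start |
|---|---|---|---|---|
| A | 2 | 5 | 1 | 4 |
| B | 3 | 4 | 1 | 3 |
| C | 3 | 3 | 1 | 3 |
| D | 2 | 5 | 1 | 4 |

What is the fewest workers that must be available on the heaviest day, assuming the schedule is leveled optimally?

9

Early-start (A@1, B@1, C@1, D@1) gives peak 17: d1:17  d2:17  d3:7  d4:0  d5:0.
Shift C→3, D→4.
Schedule A@1, B@1, C@3, D@4: d1:9  d2:9  d3:7  d4:8  d5:8 — peak 9.
Total worker-days = 41 over 5 days ⇒ peak ≥ ⌈41/5⌉ = 9, so 9 is optimal.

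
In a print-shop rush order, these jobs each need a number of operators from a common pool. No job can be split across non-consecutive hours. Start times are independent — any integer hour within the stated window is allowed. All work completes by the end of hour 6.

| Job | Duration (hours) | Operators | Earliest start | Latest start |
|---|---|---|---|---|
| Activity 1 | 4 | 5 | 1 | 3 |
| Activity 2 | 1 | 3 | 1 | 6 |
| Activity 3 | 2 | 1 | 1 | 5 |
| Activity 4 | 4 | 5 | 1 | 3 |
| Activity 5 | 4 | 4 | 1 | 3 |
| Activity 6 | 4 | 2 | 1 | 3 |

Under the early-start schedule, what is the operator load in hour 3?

At early start, hour 3 has: Activity 1, Activity 4, Activity 5, Activity 6.
Demand: 5 + 5 + 4 + 2 = 16.

16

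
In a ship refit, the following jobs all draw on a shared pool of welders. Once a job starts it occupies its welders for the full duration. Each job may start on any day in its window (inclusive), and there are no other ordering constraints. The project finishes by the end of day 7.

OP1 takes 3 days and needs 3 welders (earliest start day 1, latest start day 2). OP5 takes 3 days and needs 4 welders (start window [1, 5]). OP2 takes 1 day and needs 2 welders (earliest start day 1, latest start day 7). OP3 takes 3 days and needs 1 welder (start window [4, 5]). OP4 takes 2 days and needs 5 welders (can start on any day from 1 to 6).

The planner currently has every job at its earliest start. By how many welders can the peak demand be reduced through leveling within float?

Early-start peak: d1:14  d2:12  d3:7  d4:1  d5:1  d6:1  d7:0 ⇒ 14.
Leveled (OP1@1, OP5@1, OP2@4, OP3@4, OP4@5): d1:7  d2:7  d3:7  d4:3  d5:6  d6:6  d7:0 ⇒ 7.
Reduction 14 − 7 = 7.

7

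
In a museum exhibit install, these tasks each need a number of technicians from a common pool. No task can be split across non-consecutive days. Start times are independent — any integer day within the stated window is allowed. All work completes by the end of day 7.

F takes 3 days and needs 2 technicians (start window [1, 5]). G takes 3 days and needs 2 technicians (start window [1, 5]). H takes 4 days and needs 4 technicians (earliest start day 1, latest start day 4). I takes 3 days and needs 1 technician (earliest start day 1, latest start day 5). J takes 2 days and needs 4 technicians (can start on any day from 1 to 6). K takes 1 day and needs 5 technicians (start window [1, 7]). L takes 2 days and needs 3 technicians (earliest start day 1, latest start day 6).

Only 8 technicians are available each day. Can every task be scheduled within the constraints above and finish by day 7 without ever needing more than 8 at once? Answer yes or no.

yes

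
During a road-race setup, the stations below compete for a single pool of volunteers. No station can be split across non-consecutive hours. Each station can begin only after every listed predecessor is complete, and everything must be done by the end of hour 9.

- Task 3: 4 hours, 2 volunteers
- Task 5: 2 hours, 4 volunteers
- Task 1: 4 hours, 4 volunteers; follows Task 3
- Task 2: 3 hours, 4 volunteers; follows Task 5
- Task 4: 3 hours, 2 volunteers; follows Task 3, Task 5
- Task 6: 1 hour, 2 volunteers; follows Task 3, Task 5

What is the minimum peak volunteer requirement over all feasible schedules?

6

Early-start (Task 3@1, Task 5@1, Task 1@5, Task 2@3, Task 4@5, Task 6@5) gives peak 12: h1:6  h2:6  h3:6  h4:6  h5:12  h6:6  h7:6  h8:4  h9:0.
Shift Task 1→6, Task 6→8.
Schedule Task 3@1, Task 5@1, Task 1@6, Task 2@3, Task 4@5, Task 6@8: h1:6  h2:6  h3:6  h4:6  h5:6  h6:6  h7:6  h8:6  h9:4 — peak 6.
Total volunteer-hours = 52 over 9 hours ⇒ peak ≥ ⌈52/9⌉ = 6, so 6 is optimal.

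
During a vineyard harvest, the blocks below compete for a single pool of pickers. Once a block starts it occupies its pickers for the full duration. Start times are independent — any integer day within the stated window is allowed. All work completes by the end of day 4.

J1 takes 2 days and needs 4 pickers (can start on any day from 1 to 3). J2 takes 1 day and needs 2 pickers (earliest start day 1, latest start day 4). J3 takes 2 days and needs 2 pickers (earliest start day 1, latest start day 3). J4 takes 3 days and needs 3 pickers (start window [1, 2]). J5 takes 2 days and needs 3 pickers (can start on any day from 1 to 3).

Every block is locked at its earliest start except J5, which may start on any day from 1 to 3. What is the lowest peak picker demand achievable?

J5@1: d1:14  d2:12  d3:3  d4:0 → peak 14
J5@2: d1:11  d2:12  d3:6  d4:0 → peak 12
J5@3: d1:11  d2:9  d3:6  d4:3 → peak 11
Best is J5@3, peak 11.

11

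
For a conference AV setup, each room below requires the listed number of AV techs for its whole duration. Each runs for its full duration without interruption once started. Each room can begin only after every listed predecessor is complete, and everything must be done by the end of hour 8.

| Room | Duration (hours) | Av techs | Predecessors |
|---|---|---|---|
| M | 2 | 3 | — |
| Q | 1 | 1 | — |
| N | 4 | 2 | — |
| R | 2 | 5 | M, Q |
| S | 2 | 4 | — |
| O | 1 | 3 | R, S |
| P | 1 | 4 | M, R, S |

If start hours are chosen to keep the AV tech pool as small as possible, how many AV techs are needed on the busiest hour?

6

Early-start (M@1, Q@1, N@1, R@3, S@1, O@5, P@5) gives peak 10: h1:10  h2:9  h3:7  h4:7  h5:7  h6:0  h7:0  h8:0.
Shift R→5, S→3, O→7, P→8.
Schedule M@1, Q@1, N@1, R@5, S@3, O@7, P@8: h1:6  h2:5  h3:6  h4:6  h5:5  h6:5  h7:3  h8:4 — peak 6.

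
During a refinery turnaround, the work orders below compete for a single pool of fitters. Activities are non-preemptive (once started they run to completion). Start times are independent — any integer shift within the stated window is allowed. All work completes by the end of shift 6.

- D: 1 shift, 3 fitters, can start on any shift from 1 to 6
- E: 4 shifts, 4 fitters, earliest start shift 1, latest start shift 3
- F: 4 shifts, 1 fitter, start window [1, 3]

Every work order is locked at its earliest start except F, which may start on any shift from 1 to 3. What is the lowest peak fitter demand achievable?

F@1: s1:8  s2:5  s3:5  s4:5  s5:0  s6:0 → peak 8
F@2: s1:7  s2:5  s3:5  s4:5  s5:1  s6:0 → peak 7
F@3: s1:7  s2:4  s3:5  s4:5  s5:1  s6:1 → peak 7
Best is F@2, peak 7.

7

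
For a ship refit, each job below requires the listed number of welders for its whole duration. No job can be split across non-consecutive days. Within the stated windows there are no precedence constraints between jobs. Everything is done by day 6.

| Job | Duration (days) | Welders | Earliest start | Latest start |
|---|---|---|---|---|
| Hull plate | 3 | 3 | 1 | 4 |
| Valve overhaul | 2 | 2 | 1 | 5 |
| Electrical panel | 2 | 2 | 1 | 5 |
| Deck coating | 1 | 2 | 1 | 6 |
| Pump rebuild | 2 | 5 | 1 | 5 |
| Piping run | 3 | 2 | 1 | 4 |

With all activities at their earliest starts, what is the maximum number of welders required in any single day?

16

Early-start schedule: Hull plate@1, Valve overhaul@1, Electrical panel@1, Deck coating@1, Pump rebuild@1, Piping run@1.
Load per day: day 1: 16, day 2: 14, day 3: 5, day 4: 0, day 5: 0, day 6: 0.
Peak is 16.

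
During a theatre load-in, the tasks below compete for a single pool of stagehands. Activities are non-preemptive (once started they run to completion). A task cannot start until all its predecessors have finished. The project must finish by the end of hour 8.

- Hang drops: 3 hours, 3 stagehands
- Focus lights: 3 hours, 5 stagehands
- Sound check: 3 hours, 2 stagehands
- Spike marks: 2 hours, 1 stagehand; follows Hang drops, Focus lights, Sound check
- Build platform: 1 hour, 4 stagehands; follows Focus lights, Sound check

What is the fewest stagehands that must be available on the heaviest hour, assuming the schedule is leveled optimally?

5

Early-start (Hang drops@1, Focus lights@1, Sound check@1, Spike marks@4, Build platform@4) gives peak 10: h1:10  h2:10  h3:10  h4:5  h5:1  h6:0  h7:0  h8:0.
Shift Focus lights→4, Spike marks→7, Build platform→7.
Schedule Hang drops@1, Focus lights@4, Sound check@1, Spike marks@7, Build platform@7: h1:5  h2:5  h3:5  h4:5  h5:5  h6:5  h7:5  h8:1 — peak 5.
Total stagehand-hours = 36 over 8 hours ⇒ peak ≥ ⌈36/8⌉ = 5, so 5 is optimal.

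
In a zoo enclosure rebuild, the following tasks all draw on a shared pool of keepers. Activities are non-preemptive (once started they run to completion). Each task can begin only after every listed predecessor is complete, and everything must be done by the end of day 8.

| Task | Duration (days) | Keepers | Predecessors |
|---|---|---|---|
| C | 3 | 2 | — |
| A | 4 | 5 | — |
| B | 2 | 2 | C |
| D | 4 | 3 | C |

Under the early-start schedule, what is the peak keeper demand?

10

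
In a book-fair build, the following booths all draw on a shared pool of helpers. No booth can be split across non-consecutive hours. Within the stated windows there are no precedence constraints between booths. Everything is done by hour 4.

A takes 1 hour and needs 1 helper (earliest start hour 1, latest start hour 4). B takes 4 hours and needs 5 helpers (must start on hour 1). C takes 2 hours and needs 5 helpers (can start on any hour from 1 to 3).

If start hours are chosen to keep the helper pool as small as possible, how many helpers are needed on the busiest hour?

Early-start (A@1, B@1, C@1) gives peak 11: h1:11  h2:10  h3:5  h4:5.
Shift C→2.
Schedule A@1, B@1, C@2: h1:6  h2:10  h3:10  h4:5 — peak 10.
No arrangement of the 12 feasible schedules does better.

10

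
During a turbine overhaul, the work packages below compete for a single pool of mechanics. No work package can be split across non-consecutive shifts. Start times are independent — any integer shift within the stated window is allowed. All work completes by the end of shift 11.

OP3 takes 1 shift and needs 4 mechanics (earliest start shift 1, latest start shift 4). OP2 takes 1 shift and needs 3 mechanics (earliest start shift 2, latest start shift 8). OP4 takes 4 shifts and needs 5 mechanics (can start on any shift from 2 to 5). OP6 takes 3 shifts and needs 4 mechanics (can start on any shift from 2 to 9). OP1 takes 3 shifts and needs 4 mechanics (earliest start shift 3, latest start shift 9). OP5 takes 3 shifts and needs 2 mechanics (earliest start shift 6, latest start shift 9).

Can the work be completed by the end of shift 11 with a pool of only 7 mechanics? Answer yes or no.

Schedule OP3@1, OP2@2, OP4@5, OP6@2, OP1@9, OP5@6: s1:4  s2:7  s3:4  s4:4  s5:5  s6:7  s7:7  s8:7  s9:4  s10:4  s11:4 — peak 7 ≤ 7.

yes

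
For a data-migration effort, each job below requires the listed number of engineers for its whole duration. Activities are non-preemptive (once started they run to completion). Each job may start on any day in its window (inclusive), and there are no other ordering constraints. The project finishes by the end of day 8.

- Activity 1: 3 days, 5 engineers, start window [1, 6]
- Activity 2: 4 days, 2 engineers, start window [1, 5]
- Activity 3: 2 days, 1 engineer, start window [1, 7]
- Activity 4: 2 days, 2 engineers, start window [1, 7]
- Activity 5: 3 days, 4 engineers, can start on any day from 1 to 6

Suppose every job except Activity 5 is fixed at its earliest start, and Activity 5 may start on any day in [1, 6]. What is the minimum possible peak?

Activity 5@1: d1:14  d2:14  d3:11  d4:2  d5:0  d6:0  d7:0  d8:0 → peak 14
Activity 5@2: d1:10  d2:14  d3:11  d4:6  d5:0  d6:0  d7:0  d8:0 → peak 14
Activity 5@3: d1:10  d2:10  d3:11  d4:6  d5:4  d6:0  d7:0  d8:0 → peak 11
Activity 5@4: d1:10  d2:10  d3:7  d4:6  d5:4  d6:4  d7:0  d8:0 → peak 10
Activity 5@5: d1:10  d2:10  d3:7  d4:2  d5:4  d6:4  d7:4  d8:0 → peak 10
Activity 5@6: d1:10  d2:10  d3:7  d4:2  d5:0  d6:4  d7:4  d8:4 → peak 10
Best is Activity 5@4, peak 10.

10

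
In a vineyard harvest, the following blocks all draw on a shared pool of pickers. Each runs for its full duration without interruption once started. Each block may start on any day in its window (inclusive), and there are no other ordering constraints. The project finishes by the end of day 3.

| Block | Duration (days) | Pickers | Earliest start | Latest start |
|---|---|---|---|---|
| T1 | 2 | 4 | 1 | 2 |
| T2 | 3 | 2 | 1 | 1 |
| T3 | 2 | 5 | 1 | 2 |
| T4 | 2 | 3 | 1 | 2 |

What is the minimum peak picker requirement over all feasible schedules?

Schedule T1@1, T2@1, T3@1, T4@1: d1:14  d2:14  d3:2 — peak 14.
No arrangement of the 8 feasible schedules does better.

14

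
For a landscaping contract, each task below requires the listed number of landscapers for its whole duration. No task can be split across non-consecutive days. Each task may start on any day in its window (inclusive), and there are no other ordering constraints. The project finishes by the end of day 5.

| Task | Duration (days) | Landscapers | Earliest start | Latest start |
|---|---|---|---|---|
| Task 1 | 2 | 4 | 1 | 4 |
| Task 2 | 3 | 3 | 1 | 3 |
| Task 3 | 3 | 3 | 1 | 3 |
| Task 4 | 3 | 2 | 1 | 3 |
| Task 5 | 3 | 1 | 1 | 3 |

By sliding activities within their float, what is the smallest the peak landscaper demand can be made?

Early-start (Task 1@1, Task 2@1, Task 3@1, Task 4@1, Task 5@1) gives peak 13: d1:13  d2:13  d3:9  d4:0  d5:0.
Shift Task 3→3, Task 5→3.
Schedule Task 1@1, Task 2@1, Task 3@3, Task 4@1, Task 5@3: d1:9  d2:9  d3:9  d4:4  d5:4 — peak 9.

9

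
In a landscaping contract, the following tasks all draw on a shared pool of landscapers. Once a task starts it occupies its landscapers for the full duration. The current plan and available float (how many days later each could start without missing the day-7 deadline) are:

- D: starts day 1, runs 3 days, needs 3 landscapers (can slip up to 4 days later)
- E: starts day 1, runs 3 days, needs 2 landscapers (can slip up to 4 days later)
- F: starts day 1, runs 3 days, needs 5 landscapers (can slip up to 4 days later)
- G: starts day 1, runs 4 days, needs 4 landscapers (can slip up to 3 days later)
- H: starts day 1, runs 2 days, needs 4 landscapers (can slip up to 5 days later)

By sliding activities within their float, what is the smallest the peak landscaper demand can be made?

9

Early-start (D@1, E@1, F@1, G@1, H@1) gives peak 18: d1:18  d2:18  d3:14  d4:4  d5:0  d6:0  d7:0.
Shift F→4, H→5.
Schedule D@1, E@1, F@4, G@1, H@5: d1:9  d2:9  d3:9  d4:9  d5:9  d6:9  d7:0 — peak 9.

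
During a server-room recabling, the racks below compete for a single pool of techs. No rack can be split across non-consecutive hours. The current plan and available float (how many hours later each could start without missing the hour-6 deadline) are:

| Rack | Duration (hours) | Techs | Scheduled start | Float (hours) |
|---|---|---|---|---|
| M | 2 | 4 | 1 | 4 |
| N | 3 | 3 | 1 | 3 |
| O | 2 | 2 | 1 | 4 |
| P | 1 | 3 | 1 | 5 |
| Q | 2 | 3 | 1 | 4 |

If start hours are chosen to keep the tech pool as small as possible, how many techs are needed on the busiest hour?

Early-start (M@1, N@1, O@1, P@1, Q@1) gives peak 15: h1:15  h2:12  h3:3  h4:0  h5:0  h6:0.
Shift N→3, P→3, Q→4.
Schedule M@1, N@3, O@1, P@3, Q@4: h1:6  h2:6  h3:6  h4:6  h5:6  h6:0 — peak 6.

6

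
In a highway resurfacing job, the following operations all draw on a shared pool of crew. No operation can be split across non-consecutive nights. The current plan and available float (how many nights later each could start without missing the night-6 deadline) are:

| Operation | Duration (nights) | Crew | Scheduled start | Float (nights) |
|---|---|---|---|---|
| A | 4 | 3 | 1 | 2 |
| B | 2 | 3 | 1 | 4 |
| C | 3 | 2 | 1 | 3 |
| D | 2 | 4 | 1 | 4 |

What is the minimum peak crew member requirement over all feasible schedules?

Early-start (A@1, B@1, C@1, D@1) gives peak 12: n1:12  n2:12  n3:5  n4:3  n5:0  n6:0.
Shift C→3, D→5.
Schedule A@1, B@1, C@3, D@5: n1:6  n2:6  n3:5  n4:5  n5:6  n6:4 — peak 6.
Total crew member-nights = 32 over 6 nights ⇒ peak ≥ ⌈32/6⌉ = 6, so 6 is optimal.

6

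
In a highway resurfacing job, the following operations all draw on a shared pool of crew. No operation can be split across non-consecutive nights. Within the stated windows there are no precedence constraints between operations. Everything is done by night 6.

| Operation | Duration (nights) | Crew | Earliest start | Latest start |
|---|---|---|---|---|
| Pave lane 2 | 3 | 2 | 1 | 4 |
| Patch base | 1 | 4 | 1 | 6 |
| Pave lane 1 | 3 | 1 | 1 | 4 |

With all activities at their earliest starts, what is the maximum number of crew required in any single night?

Early-start schedule: Pave lane 2@1, Patch base@1, Pave lane 1@1.
Load per night: night 1: 7, night 2: 3, night 3: 3, night 4: 0, night 5: 0, night 6: 0.
Peak is 7.

7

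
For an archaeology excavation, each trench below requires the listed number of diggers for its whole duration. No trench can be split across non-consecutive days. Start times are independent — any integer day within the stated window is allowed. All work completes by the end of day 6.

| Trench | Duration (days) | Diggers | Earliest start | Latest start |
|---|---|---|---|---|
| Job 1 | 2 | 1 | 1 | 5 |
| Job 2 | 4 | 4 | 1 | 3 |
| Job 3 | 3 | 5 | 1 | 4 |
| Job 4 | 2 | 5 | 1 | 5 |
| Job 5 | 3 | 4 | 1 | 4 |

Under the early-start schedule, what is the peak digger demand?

Early-start schedule: Job 1@1, Job 2@1, Job 3@1, Job 4@1, Job 5@1.
Load per day: day 1: 19, day 2: 19, day 3: 13, day 4: 4, day 5: 0, day 6: 0.
Peak is 19.

19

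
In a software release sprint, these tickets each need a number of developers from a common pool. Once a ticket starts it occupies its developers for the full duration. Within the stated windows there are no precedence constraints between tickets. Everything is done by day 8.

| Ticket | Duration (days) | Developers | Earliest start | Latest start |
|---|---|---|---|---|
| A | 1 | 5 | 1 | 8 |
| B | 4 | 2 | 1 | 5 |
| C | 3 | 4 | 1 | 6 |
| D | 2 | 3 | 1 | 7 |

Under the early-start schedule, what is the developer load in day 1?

At early start, day 1 has: A, B, C, D.
Demand: 5 + 2 + 4 + 3 = 14.

14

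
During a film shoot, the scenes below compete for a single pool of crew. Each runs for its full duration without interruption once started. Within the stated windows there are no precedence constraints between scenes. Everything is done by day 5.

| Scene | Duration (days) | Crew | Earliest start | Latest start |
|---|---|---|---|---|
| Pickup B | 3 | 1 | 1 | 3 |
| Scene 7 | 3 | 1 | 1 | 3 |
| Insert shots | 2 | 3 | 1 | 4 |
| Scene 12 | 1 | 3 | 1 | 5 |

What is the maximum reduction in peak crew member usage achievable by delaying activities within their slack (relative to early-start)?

4

Early-start peak: d1:8  d2:5  d3:2  d4:0  d5:0 ⇒ 8.
Leveled (Pickup B@1, Scene 7@2, Insert shots@4, Scene 12@1): d1:4  d2:2  d3:2  d4:4  d5:3 ⇒ 4.
Reduction 8 − 4 = 4.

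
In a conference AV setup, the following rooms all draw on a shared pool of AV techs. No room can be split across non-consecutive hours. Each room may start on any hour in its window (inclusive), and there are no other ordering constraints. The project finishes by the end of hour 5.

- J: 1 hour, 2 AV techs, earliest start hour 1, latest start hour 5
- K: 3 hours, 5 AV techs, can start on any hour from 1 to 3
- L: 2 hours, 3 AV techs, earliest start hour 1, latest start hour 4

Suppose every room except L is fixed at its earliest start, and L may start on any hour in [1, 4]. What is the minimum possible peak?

L@1: h1:10  h2:8  h3:5  h4:0  h5:0 → peak 10
L@2: h1:7  h2:8  h3:8  h4:0  h5:0 → peak 8
L@3: h1:7  h2:5  h3:8  h4:3  h5:0 → peak 8
L@4: h1:7  h2:5  h3:5  h4:3  h5:3 → peak 7
Best is L@4, peak 7.

7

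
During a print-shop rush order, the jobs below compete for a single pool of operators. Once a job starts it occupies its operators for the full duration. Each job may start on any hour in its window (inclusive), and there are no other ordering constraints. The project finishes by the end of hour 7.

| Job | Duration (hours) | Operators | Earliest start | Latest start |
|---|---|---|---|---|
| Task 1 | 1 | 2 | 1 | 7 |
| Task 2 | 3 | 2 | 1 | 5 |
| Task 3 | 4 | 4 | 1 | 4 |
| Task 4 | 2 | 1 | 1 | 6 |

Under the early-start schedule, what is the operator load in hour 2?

At early start, hour 2 has: Task 2, Task 3, Task 4.
Demand: 2 + 4 + 1 = 7.

7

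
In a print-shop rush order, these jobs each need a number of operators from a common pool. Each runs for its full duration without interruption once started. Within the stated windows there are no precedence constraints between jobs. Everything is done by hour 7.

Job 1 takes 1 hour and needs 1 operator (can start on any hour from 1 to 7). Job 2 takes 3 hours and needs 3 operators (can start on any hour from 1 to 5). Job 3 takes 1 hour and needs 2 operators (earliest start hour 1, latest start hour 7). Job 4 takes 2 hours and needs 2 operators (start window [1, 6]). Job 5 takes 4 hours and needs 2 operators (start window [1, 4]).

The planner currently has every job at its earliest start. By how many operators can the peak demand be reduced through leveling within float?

6

Early-start peak: h1:10  h2:7  h3:5  h4:2  h5:0  h6:0  h7:0 ⇒ 10.
Leveled (Job 1@1, Job 2@1, Job 3@4, Job 4@5, Job 5@4): h1:4  h2:3  h3:3  h4:4  h5:4  h6:4  h7:2 ⇒ 4.
Reduction 10 − 4 = 6.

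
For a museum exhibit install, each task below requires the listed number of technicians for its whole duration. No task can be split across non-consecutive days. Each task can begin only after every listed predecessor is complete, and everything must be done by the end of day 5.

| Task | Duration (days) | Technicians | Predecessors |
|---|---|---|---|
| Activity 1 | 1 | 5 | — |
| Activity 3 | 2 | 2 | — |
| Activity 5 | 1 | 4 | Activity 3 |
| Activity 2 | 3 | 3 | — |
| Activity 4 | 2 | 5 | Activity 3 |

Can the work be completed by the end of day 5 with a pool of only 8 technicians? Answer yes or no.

Schedule Activity 1@1, Activity 3@1, Activity 5@3, Activity 2@2, Activity 4@4: d1:7  d2:5  d3:7  d4:8  d5:5 — peak 8 ≤ 8.

yes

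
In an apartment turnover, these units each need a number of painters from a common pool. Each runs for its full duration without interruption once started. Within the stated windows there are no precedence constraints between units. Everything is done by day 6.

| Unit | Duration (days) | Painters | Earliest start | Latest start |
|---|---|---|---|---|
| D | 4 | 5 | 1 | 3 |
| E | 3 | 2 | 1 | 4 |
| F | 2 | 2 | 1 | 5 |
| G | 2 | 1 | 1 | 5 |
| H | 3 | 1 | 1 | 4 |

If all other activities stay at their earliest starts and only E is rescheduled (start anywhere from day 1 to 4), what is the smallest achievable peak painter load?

9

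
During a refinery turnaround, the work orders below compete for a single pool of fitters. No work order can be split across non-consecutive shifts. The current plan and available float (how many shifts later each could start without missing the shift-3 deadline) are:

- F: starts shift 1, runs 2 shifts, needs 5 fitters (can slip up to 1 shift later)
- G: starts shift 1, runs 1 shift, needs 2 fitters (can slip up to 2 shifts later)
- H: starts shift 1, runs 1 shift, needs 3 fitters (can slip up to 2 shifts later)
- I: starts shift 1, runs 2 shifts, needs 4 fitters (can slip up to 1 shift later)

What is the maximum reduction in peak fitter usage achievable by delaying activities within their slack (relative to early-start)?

5

Early-start peak: s1:14  s2:9  s3:0 ⇒ 14.
Leveled (F@1, G@1, H@3, I@2): s1:7  s2:9  s3:7 ⇒ 9.
Reduction 14 − 9 = 5.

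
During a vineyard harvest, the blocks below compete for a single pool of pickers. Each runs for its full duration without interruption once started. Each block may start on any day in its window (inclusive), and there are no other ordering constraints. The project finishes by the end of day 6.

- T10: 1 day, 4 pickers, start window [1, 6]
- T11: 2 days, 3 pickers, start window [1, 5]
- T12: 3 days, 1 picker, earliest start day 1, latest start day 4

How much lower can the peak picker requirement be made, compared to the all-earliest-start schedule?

4

Early-start peak: d1:8  d2:4  d3:1  d4:0  d5:0  d6:0 ⇒ 8.
Leveled (T10@1, T11@2, T12@2): d1:4  d2:4  d3:4  d4:1  d5:0  d6:0 ⇒ 4.
Reduction 8 − 4 = 4.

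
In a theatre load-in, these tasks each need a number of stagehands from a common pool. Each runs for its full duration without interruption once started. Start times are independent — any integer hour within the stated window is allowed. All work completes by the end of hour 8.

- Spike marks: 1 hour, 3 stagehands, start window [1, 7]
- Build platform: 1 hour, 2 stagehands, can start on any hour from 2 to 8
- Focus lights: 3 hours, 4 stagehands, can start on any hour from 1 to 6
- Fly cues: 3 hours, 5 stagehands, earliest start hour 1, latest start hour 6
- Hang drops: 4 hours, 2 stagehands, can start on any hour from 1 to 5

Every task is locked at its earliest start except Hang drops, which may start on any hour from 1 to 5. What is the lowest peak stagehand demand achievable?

12

Hang drops@1: h1:14  h2:13  h3:11  h4:2  h5:0  h6:0  h7:0  h8:0 → peak 14
Hang drops@2: h1:12  h2:13  h3:11  h4:2  h5:2  h6:0  h7:0  h8:0 → peak 13
Hang drops@3: h1:12  h2:11  h3:11  h4:2  h5:2  h6:2  h7:0  h8:0 → peak 12
Hang drops@4: h1:12  h2:11  h3:9  h4:2  h5:2  h6:2  h7:2  h8:0 → peak 12
Hang drops@5: h1:12  h2:11  h3:9  h4:0  h5:2  h6:2  h7:2  h8:2 → peak 12
Best is Hang drops@3, peak 12.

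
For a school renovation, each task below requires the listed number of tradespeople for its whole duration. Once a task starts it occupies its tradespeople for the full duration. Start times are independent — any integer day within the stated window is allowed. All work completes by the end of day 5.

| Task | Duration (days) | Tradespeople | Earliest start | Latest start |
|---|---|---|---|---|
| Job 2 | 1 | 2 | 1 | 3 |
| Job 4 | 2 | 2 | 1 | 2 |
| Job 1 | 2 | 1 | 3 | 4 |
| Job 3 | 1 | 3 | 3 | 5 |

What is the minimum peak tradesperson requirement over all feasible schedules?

Early-start (Job 2@1, Job 4@1, Job 1@3, Job 3@3) gives peak 4: d1:4  d2:2  d3:4  d4:1  d5:0.
Shift Job 4→2, Job 3→5.
Schedule Job 2@1, Job 4@2, Job 1@3, Job 3@5: d1:2  d2:2  d3:3  d4:1  d5:3 — peak 3.
Total tradesperson-days = 11 over 5 days ⇒ peak ≥ ⌈11/5⌉ = 3, so 3 is optimal.

3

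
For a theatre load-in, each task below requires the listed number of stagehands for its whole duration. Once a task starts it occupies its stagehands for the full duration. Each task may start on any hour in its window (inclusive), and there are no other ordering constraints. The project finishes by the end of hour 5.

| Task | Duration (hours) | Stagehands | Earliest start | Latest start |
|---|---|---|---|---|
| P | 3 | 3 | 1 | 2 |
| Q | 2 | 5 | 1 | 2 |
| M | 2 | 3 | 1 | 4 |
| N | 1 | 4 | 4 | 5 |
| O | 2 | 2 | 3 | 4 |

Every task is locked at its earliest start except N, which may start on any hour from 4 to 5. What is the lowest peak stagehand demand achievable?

N@4: h1:11  h2:11  h3:5  h4:6  h5:0 → peak 11
N@5: h1:11  h2:11  h3:5  h4:2  h5:4 → peak 11
Best is N@4, peak 11.

11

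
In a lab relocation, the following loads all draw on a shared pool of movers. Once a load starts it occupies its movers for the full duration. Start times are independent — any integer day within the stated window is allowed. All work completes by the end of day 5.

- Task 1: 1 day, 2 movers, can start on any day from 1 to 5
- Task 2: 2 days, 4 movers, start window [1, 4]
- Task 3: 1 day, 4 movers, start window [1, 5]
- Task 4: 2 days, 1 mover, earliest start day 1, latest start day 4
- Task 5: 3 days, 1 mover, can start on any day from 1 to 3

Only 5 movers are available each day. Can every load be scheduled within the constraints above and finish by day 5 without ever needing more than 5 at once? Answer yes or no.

yes

Schedule Task 1@1, Task 2@2, Task 3@4, Task 4@1, Task 5@3: d1:3  d2:5  d3:5  d4:5  d5:1 — peak 5 ≤ 5.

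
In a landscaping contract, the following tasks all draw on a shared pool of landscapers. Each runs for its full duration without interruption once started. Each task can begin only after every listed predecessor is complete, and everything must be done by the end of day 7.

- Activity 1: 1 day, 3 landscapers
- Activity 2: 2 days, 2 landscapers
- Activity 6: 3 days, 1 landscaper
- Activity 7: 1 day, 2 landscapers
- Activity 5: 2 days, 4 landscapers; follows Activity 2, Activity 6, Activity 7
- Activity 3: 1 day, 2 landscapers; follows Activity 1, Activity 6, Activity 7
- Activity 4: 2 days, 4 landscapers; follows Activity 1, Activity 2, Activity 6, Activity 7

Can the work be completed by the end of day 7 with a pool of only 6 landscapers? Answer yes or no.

yes

Schedule Activity 1@1, Activity 2@1, Activity 6@1, Activity 7@2, Activity 5@4, Activity 3@4, Activity 4@6: d1:6  d2:5  d3:1  d4:6  d5:4  d6:4  d7:4 — peak 6 ≤ 6.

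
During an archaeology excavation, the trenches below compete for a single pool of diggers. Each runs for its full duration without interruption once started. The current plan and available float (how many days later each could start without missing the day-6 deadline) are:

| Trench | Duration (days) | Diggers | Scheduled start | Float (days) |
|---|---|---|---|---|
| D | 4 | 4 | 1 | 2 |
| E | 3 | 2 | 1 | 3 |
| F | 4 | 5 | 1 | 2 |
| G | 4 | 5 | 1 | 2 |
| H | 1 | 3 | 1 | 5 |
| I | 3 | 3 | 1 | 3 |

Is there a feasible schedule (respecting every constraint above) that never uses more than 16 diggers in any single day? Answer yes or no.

The minimum achievable peak is 17; 16 < 17, so no feasible schedule stays within the cap.

no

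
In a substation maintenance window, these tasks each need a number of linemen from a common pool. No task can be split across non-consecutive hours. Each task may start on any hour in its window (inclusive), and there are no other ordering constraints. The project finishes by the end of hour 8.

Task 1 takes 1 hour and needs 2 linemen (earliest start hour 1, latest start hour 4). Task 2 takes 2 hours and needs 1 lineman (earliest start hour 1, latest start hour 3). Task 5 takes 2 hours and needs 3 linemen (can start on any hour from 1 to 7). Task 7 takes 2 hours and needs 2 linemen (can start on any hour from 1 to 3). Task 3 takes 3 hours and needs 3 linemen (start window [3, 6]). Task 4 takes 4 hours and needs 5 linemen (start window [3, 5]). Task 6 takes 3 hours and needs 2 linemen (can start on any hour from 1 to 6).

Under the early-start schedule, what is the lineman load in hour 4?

At early start, hour 4 has: Task 3, Task 4.
Demand: 3 + 5 = 8.

8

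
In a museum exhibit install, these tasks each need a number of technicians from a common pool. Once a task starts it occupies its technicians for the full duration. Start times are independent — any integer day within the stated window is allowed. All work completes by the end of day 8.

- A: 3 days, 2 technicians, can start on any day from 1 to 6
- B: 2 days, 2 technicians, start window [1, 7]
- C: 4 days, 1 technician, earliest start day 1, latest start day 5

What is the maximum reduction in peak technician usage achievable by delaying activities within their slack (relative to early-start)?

2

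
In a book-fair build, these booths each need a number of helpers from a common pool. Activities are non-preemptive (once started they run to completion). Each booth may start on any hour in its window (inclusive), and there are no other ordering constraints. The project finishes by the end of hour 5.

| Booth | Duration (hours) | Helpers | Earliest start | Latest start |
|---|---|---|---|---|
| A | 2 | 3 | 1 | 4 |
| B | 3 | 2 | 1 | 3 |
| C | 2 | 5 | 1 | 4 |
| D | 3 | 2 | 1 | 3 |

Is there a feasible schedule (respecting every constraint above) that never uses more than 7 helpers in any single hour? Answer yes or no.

Schedule A@1, B@1, C@4, D@1: h1:7  h2:7  h3:4  h4:5  h5:5 — peak 7 ≤ 7.

yes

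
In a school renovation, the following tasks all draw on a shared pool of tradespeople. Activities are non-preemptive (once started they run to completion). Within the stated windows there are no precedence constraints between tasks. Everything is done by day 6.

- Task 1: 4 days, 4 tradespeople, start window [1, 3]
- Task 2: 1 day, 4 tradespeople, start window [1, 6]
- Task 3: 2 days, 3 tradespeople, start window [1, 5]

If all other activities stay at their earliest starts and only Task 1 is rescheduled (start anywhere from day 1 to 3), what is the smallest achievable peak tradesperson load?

7

Task 1@1: d1:11  d2:7  d3:4  d4:4  d5:0  d6:0 → peak 11
Task 1@2: d1:7  d2:7  d3:4  d4:4  d5:4  d6:0 → peak 7
Task 1@3: d1:7  d2:3  d3:4  d4:4  d5:4  d6:4 → peak 7
Best is Task 1@2, peak 7.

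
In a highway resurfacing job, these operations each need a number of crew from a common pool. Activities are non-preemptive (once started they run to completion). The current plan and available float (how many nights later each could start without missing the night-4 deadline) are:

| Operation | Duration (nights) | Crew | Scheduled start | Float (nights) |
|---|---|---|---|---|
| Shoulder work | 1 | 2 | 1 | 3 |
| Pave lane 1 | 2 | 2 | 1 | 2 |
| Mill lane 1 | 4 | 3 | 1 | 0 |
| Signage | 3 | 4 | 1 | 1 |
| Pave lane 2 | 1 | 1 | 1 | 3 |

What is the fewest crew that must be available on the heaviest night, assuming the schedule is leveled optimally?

9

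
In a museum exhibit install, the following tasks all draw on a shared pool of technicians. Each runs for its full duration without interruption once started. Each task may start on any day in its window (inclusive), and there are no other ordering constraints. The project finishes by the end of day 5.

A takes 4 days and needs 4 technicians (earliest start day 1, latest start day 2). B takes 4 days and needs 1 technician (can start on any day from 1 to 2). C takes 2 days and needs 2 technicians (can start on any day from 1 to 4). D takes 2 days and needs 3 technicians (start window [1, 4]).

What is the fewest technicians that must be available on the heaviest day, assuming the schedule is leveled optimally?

Early-start (A@1, B@1, C@1, D@1) gives peak 10: d1:10  d2:10  d3:5  d4:5  d5:0.
Shift D→3.
Schedule A@1, B@1, C@1, D@3: d1:7  d2:7  d3:8  d4:8  d5:0 — peak 8.

8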